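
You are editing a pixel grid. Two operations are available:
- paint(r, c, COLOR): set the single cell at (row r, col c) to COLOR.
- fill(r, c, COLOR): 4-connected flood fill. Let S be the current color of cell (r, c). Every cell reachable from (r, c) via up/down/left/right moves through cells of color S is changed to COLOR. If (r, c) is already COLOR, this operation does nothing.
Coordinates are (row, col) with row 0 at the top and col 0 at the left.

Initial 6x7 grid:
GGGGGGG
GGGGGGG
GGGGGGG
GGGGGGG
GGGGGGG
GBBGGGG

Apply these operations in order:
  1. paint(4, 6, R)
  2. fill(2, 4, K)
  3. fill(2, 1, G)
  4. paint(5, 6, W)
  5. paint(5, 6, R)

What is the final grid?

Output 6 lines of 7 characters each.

Answer: GGGGGGG
GGGGGGG
GGGGGGG
GGGGGGG
GGGGGGR
GBBGGGR

Derivation:
After op 1 paint(4,6,R):
GGGGGGG
GGGGGGG
GGGGGGG
GGGGGGG
GGGGGGR
GBBGGGG
After op 2 fill(2,4,K) [39 cells changed]:
KKKKKKK
KKKKKKK
KKKKKKK
KKKKKKK
KKKKKKR
KBBKKKK
After op 3 fill(2,1,G) [39 cells changed]:
GGGGGGG
GGGGGGG
GGGGGGG
GGGGGGG
GGGGGGR
GBBGGGG
After op 4 paint(5,6,W):
GGGGGGG
GGGGGGG
GGGGGGG
GGGGGGG
GGGGGGR
GBBGGGW
After op 5 paint(5,6,R):
GGGGGGG
GGGGGGG
GGGGGGG
GGGGGGG
GGGGGGR
GBBGGGR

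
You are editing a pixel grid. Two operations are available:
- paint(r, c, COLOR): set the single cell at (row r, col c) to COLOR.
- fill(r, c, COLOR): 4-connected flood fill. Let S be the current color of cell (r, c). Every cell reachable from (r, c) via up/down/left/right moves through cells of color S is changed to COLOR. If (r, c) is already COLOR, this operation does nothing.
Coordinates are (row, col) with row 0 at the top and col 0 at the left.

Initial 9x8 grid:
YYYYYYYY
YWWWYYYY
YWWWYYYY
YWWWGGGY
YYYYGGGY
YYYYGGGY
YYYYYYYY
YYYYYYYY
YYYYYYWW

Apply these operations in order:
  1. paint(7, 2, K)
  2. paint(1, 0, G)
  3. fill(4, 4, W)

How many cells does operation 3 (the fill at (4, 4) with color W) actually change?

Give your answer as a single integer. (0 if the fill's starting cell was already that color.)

After op 1 paint(7,2,K):
YYYYYYYY
YWWWYYYY
YWWWYYYY
YWWWGGGY
YYYYGGGY
YYYYGGGY
YYYYYYYY
YYKYYYYY
YYYYYYWW
After op 2 paint(1,0,G):
YYYYYYYY
GWWWYYYY
YWWWYYYY
YWWWGGGY
YYYYGGGY
YYYYGGGY
YYYYYYYY
YYKYYYYY
YYYYYYWW
After op 3 fill(4,4,W) [9 cells changed]:
YYYYYYYY
GWWWYYYY
YWWWYYYY
YWWWWWWY
YYYYWWWY
YYYYWWWY
YYYYYYYY
YYKYYYYY
YYYYYYWW

Answer: 9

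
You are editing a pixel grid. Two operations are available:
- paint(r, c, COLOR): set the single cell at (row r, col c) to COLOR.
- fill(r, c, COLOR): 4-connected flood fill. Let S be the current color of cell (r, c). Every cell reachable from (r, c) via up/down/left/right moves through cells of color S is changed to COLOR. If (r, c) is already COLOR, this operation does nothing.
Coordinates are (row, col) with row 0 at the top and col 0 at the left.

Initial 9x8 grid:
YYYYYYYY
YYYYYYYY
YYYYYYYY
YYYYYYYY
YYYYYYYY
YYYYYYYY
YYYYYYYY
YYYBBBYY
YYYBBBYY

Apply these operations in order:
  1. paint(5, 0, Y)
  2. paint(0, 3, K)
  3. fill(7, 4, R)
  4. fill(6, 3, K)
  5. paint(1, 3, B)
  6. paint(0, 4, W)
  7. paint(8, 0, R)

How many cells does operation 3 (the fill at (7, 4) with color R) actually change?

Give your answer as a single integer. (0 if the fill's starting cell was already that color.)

After op 1 paint(5,0,Y):
YYYYYYYY
YYYYYYYY
YYYYYYYY
YYYYYYYY
YYYYYYYY
YYYYYYYY
YYYYYYYY
YYYBBBYY
YYYBBBYY
After op 2 paint(0,3,K):
YYYKYYYY
YYYYYYYY
YYYYYYYY
YYYYYYYY
YYYYYYYY
YYYYYYYY
YYYYYYYY
YYYBBBYY
YYYBBBYY
After op 3 fill(7,4,R) [6 cells changed]:
YYYKYYYY
YYYYYYYY
YYYYYYYY
YYYYYYYY
YYYYYYYY
YYYYYYYY
YYYYYYYY
YYYRRRYY
YYYRRRYY

Answer: 6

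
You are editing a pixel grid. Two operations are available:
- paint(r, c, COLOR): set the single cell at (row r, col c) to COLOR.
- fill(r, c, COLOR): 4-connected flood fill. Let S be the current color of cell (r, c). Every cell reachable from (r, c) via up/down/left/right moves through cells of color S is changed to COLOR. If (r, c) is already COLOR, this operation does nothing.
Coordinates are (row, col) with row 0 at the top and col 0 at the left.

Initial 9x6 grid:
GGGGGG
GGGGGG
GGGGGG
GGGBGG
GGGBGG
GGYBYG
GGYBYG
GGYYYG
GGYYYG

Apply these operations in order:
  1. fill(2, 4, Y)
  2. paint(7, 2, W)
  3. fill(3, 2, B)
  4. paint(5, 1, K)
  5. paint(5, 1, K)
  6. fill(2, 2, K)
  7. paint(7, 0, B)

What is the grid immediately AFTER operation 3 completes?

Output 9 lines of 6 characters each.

After op 1 fill(2,4,Y) [40 cells changed]:
YYYYYY
YYYYYY
YYYYYY
YYYBYY
YYYBYY
YYYBYY
YYYBYY
YYYYYY
YYYYYY
After op 2 paint(7,2,W):
YYYYYY
YYYYYY
YYYYYY
YYYBYY
YYYBYY
YYYBYY
YYYBYY
YYWYYY
YYYYYY
After op 3 fill(3,2,B) [49 cells changed]:
BBBBBB
BBBBBB
BBBBBB
BBBBBB
BBBBBB
BBBBBB
BBBBBB
BBWBBB
BBBBBB

Answer: BBBBBB
BBBBBB
BBBBBB
BBBBBB
BBBBBB
BBBBBB
BBBBBB
BBWBBB
BBBBBB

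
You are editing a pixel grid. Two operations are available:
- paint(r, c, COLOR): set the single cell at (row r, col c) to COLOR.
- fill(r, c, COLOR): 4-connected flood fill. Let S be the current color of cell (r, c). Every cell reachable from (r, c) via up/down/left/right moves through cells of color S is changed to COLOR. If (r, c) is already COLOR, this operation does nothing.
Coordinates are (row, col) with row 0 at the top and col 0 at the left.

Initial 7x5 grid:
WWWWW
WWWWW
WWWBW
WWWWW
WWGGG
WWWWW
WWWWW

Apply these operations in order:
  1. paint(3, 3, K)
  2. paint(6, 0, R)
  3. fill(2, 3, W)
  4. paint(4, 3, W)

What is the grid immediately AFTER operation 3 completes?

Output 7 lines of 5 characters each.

After op 1 paint(3,3,K):
WWWWW
WWWWW
WWWBW
WWWKW
WWGGG
WWWWW
WWWWW
After op 2 paint(6,0,R):
WWWWW
WWWWW
WWWBW
WWWKW
WWGGG
WWWWW
RWWWW
After op 3 fill(2,3,W) [1 cells changed]:
WWWWW
WWWWW
WWWWW
WWWKW
WWGGG
WWWWW
RWWWW

Answer: WWWWW
WWWWW
WWWWW
WWWKW
WWGGG
WWWWW
RWWWW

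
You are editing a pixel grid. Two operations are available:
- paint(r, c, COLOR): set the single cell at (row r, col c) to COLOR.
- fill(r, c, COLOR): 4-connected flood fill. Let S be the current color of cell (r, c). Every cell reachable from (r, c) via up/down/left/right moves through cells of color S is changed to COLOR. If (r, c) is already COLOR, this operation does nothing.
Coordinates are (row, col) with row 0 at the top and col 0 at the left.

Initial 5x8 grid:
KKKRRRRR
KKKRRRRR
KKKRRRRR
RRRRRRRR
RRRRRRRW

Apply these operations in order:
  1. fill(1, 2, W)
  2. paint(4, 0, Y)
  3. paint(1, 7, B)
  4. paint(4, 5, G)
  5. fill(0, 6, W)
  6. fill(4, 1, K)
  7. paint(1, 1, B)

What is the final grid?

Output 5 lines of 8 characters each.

After op 1 fill(1,2,W) [9 cells changed]:
WWWRRRRR
WWWRRRRR
WWWRRRRR
RRRRRRRR
RRRRRRRW
After op 2 paint(4,0,Y):
WWWRRRRR
WWWRRRRR
WWWRRRRR
RRRRRRRR
YRRRRRRW
After op 3 paint(1,7,B):
WWWRRRRR
WWWRRRRB
WWWRRRRR
RRRRRRRR
YRRRRRRW
After op 4 paint(4,5,G):
WWWRRRRR
WWWRRRRB
WWWRRRRR
RRRRRRRR
YRRRRGRW
After op 5 fill(0,6,W) [27 cells changed]:
WWWWWWWW
WWWWWWWB
WWWWWWWW
WWWWWWWW
YWWWWGWW
After op 6 fill(4,1,K) [37 cells changed]:
KKKKKKKK
KKKKKKKB
KKKKKKKK
KKKKKKKK
YKKKKGKK
After op 7 paint(1,1,B):
KKKKKKKK
KBKKKKKB
KKKKKKKK
KKKKKKKK
YKKKKGKK

Answer: KKKKKKKK
KBKKKKKB
KKKKKKKK
KKKKKKKK
YKKKKGKK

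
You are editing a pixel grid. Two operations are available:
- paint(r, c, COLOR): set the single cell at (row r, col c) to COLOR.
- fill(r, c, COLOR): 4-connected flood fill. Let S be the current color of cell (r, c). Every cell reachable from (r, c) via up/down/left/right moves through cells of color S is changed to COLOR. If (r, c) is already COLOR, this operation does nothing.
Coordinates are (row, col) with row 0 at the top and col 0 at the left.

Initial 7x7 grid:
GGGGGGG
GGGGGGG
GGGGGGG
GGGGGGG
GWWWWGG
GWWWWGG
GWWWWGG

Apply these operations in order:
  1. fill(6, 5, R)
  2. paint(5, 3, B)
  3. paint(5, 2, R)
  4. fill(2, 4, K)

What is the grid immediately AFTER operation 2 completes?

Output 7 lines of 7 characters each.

After op 1 fill(6,5,R) [37 cells changed]:
RRRRRRR
RRRRRRR
RRRRRRR
RRRRRRR
RWWWWRR
RWWWWRR
RWWWWRR
After op 2 paint(5,3,B):
RRRRRRR
RRRRRRR
RRRRRRR
RRRRRRR
RWWWWRR
RWWBWRR
RWWWWRR

Answer: RRRRRRR
RRRRRRR
RRRRRRR
RRRRRRR
RWWWWRR
RWWBWRR
RWWWWRR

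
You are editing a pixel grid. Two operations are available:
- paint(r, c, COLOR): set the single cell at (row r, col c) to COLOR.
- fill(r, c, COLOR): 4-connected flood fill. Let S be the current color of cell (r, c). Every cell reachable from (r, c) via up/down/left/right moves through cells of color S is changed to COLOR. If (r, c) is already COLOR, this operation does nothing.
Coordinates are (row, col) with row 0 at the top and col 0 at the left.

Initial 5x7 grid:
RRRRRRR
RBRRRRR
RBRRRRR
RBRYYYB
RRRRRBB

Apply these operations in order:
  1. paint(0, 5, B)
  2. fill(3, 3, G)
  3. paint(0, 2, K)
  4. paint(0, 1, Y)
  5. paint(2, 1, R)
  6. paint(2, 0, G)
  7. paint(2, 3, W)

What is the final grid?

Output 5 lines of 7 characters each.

Answer: RYKRRBR
RBRRRRR
GRRWRRR
RBRGGGB
RRRRRBB

Derivation:
After op 1 paint(0,5,B):
RRRRRBR
RBRRRRR
RBRRRRR
RBRYYYB
RRRRRBB
After op 2 fill(3,3,G) [3 cells changed]:
RRRRRBR
RBRRRRR
RBRRRRR
RBRGGGB
RRRRRBB
After op 3 paint(0,2,K):
RRKRRBR
RBRRRRR
RBRRRRR
RBRGGGB
RRRRRBB
After op 4 paint(0,1,Y):
RYKRRBR
RBRRRRR
RBRRRRR
RBRGGGB
RRRRRBB
After op 5 paint(2,1,R):
RYKRRBR
RBRRRRR
RRRRRRR
RBRGGGB
RRRRRBB
After op 6 paint(2,0,G):
RYKRRBR
RBRRRRR
GRRRRRR
RBRGGGB
RRRRRBB
After op 7 paint(2,3,W):
RYKRRBR
RBRRRRR
GRRWRRR
RBRGGGB
RRRRRBB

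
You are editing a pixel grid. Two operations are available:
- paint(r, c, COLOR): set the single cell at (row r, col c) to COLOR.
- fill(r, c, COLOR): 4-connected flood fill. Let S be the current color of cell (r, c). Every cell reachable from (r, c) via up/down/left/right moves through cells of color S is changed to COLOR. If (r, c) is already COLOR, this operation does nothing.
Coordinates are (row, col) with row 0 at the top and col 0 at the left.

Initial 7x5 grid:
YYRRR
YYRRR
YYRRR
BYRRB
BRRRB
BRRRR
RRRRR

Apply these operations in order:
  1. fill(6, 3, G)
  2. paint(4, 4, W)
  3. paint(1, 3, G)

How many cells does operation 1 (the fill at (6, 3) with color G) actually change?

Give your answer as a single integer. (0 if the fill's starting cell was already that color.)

After op 1 fill(6,3,G) [23 cells changed]:
YYGGG
YYGGG
YYGGG
BYGGB
BGGGB
BGGGG
GGGGG

Answer: 23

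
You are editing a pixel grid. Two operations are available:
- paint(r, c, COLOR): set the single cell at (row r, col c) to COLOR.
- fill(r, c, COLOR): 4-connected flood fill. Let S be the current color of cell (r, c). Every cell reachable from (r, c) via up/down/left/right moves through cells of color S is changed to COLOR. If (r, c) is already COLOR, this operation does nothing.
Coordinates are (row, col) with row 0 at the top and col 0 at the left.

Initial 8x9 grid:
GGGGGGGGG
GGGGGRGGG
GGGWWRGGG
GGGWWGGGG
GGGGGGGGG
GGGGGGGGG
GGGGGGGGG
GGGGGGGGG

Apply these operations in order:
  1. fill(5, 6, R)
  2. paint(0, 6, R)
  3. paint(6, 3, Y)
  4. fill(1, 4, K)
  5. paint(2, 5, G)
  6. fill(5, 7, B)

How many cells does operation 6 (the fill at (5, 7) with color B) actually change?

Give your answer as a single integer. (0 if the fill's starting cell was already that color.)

Answer: 66

Derivation:
After op 1 fill(5,6,R) [66 cells changed]:
RRRRRRRRR
RRRRRRRRR
RRRWWRRRR
RRRWWRRRR
RRRRRRRRR
RRRRRRRRR
RRRRRRRRR
RRRRRRRRR
After op 2 paint(0,6,R):
RRRRRRRRR
RRRRRRRRR
RRRWWRRRR
RRRWWRRRR
RRRRRRRRR
RRRRRRRRR
RRRRRRRRR
RRRRRRRRR
After op 3 paint(6,3,Y):
RRRRRRRRR
RRRRRRRRR
RRRWWRRRR
RRRWWRRRR
RRRRRRRRR
RRRRRRRRR
RRRYRRRRR
RRRRRRRRR
After op 4 fill(1,4,K) [67 cells changed]:
KKKKKKKKK
KKKKKKKKK
KKKWWKKKK
KKKWWKKKK
KKKKKKKKK
KKKKKKKKK
KKKYKKKKK
KKKKKKKKK
After op 5 paint(2,5,G):
KKKKKKKKK
KKKKKKKKK
KKKWWGKKK
KKKWWKKKK
KKKKKKKKK
KKKKKKKKK
KKKYKKKKK
KKKKKKKKK
After op 6 fill(5,7,B) [66 cells changed]:
BBBBBBBBB
BBBBBBBBB
BBBWWGBBB
BBBWWBBBB
BBBBBBBBB
BBBBBBBBB
BBBYBBBBB
BBBBBBBBB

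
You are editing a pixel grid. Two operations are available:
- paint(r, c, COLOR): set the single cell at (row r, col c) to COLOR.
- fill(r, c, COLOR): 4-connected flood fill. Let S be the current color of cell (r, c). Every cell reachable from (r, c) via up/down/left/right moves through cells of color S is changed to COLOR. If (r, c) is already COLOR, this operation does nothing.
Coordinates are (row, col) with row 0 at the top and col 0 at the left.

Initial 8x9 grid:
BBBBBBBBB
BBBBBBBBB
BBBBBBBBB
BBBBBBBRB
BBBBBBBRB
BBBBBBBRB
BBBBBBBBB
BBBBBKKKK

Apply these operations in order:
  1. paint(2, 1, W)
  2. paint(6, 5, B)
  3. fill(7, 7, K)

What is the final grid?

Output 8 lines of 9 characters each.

Answer: BBBBBBBBB
BBBBBBBBB
BWBBBBBBB
BBBBBBBRB
BBBBBBBRB
BBBBBBBRB
BBBBBBBBB
BBBBBKKKK

Derivation:
After op 1 paint(2,1,W):
BBBBBBBBB
BBBBBBBBB
BWBBBBBBB
BBBBBBBRB
BBBBBBBRB
BBBBBBBRB
BBBBBBBBB
BBBBBKKKK
After op 2 paint(6,5,B):
BBBBBBBBB
BBBBBBBBB
BWBBBBBBB
BBBBBBBRB
BBBBBBBRB
BBBBBBBRB
BBBBBBBBB
BBBBBKKKK
After op 3 fill(7,7,K) [0 cells changed]:
BBBBBBBBB
BBBBBBBBB
BWBBBBBBB
BBBBBBBRB
BBBBBBBRB
BBBBBBBRB
BBBBBBBBB
BBBBBKKKK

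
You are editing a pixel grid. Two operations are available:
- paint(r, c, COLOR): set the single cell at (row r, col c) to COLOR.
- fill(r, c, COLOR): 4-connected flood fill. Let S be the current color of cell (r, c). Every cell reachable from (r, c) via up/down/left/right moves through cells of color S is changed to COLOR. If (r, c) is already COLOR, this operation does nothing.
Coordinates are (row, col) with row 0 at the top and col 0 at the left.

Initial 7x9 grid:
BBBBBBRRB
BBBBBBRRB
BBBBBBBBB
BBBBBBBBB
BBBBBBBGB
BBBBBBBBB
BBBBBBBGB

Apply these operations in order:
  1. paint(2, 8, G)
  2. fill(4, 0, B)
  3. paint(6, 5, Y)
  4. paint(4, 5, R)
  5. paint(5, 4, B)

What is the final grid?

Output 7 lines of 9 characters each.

After op 1 paint(2,8,G):
BBBBBBRRB
BBBBBBRRB
BBBBBBBBG
BBBBBBBBB
BBBBBBBGB
BBBBBBBBB
BBBBBBBGB
After op 2 fill(4,0,B) [0 cells changed]:
BBBBBBRRB
BBBBBBRRB
BBBBBBBBG
BBBBBBBBB
BBBBBBBGB
BBBBBBBBB
BBBBBBBGB
After op 3 paint(6,5,Y):
BBBBBBRRB
BBBBBBRRB
BBBBBBBBG
BBBBBBBBB
BBBBBBBGB
BBBBBBBBB
BBBBBYBGB
After op 4 paint(4,5,R):
BBBBBBRRB
BBBBBBRRB
BBBBBBBBG
BBBBBBBBB
BBBBBRBGB
BBBBBBBBB
BBBBBYBGB
After op 5 paint(5,4,B):
BBBBBBRRB
BBBBBBRRB
BBBBBBBBG
BBBBBBBBB
BBBBBRBGB
BBBBBBBBB
BBBBBYBGB

Answer: BBBBBBRRB
BBBBBBRRB
BBBBBBBBG
BBBBBBBBB
BBBBBRBGB
BBBBBBBBB
BBBBBYBGB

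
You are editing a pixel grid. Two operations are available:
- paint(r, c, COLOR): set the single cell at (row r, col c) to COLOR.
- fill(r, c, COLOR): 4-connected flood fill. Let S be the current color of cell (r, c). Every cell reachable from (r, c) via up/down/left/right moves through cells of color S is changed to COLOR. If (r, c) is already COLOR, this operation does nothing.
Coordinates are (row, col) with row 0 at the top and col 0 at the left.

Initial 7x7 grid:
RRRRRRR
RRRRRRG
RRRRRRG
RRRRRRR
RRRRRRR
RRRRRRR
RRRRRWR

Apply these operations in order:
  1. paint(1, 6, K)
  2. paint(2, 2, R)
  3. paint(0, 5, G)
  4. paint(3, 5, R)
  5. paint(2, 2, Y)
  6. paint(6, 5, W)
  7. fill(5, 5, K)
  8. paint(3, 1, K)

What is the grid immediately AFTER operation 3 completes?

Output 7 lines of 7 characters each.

Answer: RRRRRGR
RRRRRRK
RRRRRRG
RRRRRRR
RRRRRRR
RRRRRRR
RRRRRWR

Derivation:
After op 1 paint(1,6,K):
RRRRRRR
RRRRRRK
RRRRRRG
RRRRRRR
RRRRRRR
RRRRRRR
RRRRRWR
After op 2 paint(2,2,R):
RRRRRRR
RRRRRRK
RRRRRRG
RRRRRRR
RRRRRRR
RRRRRRR
RRRRRWR
After op 3 paint(0,5,G):
RRRRRGR
RRRRRRK
RRRRRRG
RRRRRRR
RRRRRRR
RRRRRRR
RRRRRWR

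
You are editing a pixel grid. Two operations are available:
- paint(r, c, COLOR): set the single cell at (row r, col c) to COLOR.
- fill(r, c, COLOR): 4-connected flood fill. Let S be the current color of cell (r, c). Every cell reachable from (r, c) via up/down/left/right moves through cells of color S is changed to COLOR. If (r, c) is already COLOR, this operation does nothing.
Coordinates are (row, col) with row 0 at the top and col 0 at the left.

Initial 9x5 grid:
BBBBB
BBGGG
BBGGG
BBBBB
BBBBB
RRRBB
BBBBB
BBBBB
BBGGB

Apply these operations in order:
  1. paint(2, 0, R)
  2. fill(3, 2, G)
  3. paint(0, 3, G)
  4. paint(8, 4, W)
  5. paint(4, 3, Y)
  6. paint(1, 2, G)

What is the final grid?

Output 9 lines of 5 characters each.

After op 1 paint(2,0,R):
BBBBB
BBGGG
RBGGG
BBBBB
BBBBB
RRRBB
BBBBB
BBBBB
BBGGB
After op 2 fill(3,2,G) [33 cells changed]:
GGGGG
GGGGG
RGGGG
GGGGG
GGGGG
RRRGG
GGGGG
GGGGG
GGGGG
After op 3 paint(0,3,G):
GGGGG
GGGGG
RGGGG
GGGGG
GGGGG
RRRGG
GGGGG
GGGGG
GGGGG
After op 4 paint(8,4,W):
GGGGG
GGGGG
RGGGG
GGGGG
GGGGG
RRRGG
GGGGG
GGGGG
GGGGW
After op 5 paint(4,3,Y):
GGGGG
GGGGG
RGGGG
GGGGG
GGGYG
RRRGG
GGGGG
GGGGG
GGGGW
After op 6 paint(1,2,G):
GGGGG
GGGGG
RGGGG
GGGGG
GGGYG
RRRGG
GGGGG
GGGGG
GGGGW

Answer: GGGGG
GGGGG
RGGGG
GGGGG
GGGYG
RRRGG
GGGGG
GGGGG
GGGGW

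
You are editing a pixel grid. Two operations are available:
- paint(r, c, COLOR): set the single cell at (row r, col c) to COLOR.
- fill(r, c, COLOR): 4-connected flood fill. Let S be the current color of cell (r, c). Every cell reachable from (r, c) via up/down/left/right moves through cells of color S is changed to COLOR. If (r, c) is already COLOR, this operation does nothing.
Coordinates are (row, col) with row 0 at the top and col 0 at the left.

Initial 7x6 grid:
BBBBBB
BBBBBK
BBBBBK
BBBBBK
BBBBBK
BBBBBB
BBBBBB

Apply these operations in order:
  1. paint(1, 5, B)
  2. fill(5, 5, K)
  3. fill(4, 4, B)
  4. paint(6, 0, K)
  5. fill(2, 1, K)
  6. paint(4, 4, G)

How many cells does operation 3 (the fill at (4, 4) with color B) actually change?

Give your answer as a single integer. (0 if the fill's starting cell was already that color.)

After op 1 paint(1,5,B):
BBBBBB
BBBBBB
BBBBBK
BBBBBK
BBBBBK
BBBBBB
BBBBBB
After op 2 fill(5,5,K) [39 cells changed]:
KKKKKK
KKKKKK
KKKKKK
KKKKKK
KKKKKK
KKKKKK
KKKKKK
After op 3 fill(4,4,B) [42 cells changed]:
BBBBBB
BBBBBB
BBBBBB
BBBBBB
BBBBBB
BBBBBB
BBBBBB

Answer: 42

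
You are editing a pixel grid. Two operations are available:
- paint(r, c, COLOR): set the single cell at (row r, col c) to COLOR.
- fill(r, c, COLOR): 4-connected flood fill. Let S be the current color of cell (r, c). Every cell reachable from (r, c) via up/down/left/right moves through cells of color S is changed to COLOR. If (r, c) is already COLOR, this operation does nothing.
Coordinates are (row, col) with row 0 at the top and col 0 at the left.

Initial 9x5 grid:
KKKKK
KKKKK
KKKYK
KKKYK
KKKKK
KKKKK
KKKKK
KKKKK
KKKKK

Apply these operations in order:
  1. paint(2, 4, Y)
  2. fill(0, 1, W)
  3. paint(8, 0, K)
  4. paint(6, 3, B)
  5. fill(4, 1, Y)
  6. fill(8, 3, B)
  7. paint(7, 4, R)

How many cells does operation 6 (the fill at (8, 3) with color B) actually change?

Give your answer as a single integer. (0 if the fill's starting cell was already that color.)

Answer: 43

Derivation:
After op 1 paint(2,4,Y):
KKKKK
KKKKK
KKKYY
KKKYK
KKKKK
KKKKK
KKKKK
KKKKK
KKKKK
After op 2 fill(0,1,W) [42 cells changed]:
WWWWW
WWWWW
WWWYY
WWWYW
WWWWW
WWWWW
WWWWW
WWWWW
WWWWW
After op 3 paint(8,0,K):
WWWWW
WWWWW
WWWYY
WWWYW
WWWWW
WWWWW
WWWWW
WWWWW
KWWWW
After op 4 paint(6,3,B):
WWWWW
WWWWW
WWWYY
WWWYW
WWWWW
WWWWW
WWWBW
WWWWW
KWWWW
After op 5 fill(4,1,Y) [40 cells changed]:
YYYYY
YYYYY
YYYYY
YYYYY
YYYYY
YYYYY
YYYBY
YYYYY
KYYYY
After op 6 fill(8,3,B) [43 cells changed]:
BBBBB
BBBBB
BBBBB
BBBBB
BBBBB
BBBBB
BBBBB
BBBBB
KBBBB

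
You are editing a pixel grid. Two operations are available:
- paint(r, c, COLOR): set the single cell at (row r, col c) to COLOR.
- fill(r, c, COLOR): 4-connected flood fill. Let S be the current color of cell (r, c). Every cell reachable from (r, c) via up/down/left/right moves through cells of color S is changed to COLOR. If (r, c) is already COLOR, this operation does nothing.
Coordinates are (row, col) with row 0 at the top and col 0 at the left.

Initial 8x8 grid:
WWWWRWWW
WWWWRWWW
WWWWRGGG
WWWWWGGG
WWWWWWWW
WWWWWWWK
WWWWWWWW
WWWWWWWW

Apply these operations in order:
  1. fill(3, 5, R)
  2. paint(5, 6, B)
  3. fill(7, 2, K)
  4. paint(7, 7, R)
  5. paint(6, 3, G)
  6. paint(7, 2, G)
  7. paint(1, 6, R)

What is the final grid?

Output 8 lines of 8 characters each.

After op 1 fill(3,5,R) [6 cells changed]:
WWWWRWWW
WWWWRWWW
WWWWRRRR
WWWWWRRR
WWWWWWWW
WWWWWWWK
WWWWWWWW
WWWWWWWW
After op 2 paint(5,6,B):
WWWWRWWW
WWWWRWWW
WWWWRRRR
WWWWWRRR
WWWWWWWW
WWWWWWBK
WWWWWWWW
WWWWWWWW
After op 3 fill(7,2,K) [47 cells changed]:
KKKKRWWW
KKKKRWWW
KKKKRRRR
KKKKKRRR
KKKKKKKK
KKKKKKBK
KKKKKKKK
KKKKKKKK
After op 4 paint(7,7,R):
KKKKRWWW
KKKKRWWW
KKKKRRRR
KKKKKRRR
KKKKKKKK
KKKKKKBK
KKKKKKKK
KKKKKKKR
After op 5 paint(6,3,G):
KKKKRWWW
KKKKRWWW
KKKKRRRR
KKKKKRRR
KKKKKKKK
KKKKKKBK
KKKGKKKK
KKKKKKKR
After op 6 paint(7,2,G):
KKKKRWWW
KKKKRWWW
KKKKRRRR
KKKKKRRR
KKKKKKKK
KKKKKKBK
KKKGKKKK
KKGKKKKR
After op 7 paint(1,6,R):
KKKKRWWW
KKKKRWRW
KKKKRRRR
KKKKKRRR
KKKKKKKK
KKKKKKBK
KKKGKKKK
KKGKKKKR

Answer: KKKKRWWW
KKKKRWRW
KKKKRRRR
KKKKKRRR
KKKKKKKK
KKKKKKBK
KKKGKKKK
KKGKKKKR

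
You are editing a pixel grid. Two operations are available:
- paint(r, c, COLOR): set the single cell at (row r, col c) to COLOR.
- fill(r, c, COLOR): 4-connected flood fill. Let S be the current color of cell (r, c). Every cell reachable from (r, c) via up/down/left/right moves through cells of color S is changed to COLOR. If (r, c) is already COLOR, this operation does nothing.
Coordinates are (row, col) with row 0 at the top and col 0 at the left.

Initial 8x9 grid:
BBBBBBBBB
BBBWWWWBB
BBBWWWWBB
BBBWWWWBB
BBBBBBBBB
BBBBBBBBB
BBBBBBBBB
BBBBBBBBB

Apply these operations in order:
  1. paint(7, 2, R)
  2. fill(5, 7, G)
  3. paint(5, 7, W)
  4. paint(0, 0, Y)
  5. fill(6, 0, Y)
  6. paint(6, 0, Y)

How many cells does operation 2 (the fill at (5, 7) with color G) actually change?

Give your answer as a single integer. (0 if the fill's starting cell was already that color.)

After op 1 paint(7,2,R):
BBBBBBBBB
BBBWWWWBB
BBBWWWWBB
BBBWWWWBB
BBBBBBBBB
BBBBBBBBB
BBBBBBBBB
BBRBBBBBB
After op 2 fill(5,7,G) [59 cells changed]:
GGGGGGGGG
GGGWWWWGG
GGGWWWWGG
GGGWWWWGG
GGGGGGGGG
GGGGGGGGG
GGGGGGGGG
GGRGGGGGG

Answer: 59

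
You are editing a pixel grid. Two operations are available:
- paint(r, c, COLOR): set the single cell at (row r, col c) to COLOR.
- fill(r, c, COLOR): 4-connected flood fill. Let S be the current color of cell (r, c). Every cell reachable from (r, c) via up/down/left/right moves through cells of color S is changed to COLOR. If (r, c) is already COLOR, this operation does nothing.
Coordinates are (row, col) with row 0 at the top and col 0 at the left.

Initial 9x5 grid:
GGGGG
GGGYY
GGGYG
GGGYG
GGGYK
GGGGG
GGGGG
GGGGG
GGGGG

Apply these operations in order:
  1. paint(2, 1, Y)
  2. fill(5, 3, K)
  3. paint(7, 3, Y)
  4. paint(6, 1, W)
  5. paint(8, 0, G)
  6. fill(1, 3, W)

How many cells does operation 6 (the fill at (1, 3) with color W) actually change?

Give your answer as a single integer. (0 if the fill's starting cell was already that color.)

Answer: 5

Derivation:
After op 1 paint(2,1,Y):
GGGGG
GGGYY
GYGYG
GGGYG
GGGYK
GGGGG
GGGGG
GGGGG
GGGGG
After op 2 fill(5,3,K) [36 cells changed]:
KKKKK
KKKYY
KYKYG
KKKYG
KKKYK
KKKKK
KKKKK
KKKKK
KKKKK
After op 3 paint(7,3,Y):
KKKKK
KKKYY
KYKYG
KKKYG
KKKYK
KKKKK
KKKKK
KKKYK
KKKKK
After op 4 paint(6,1,W):
KKKKK
KKKYY
KYKYG
KKKYG
KKKYK
KKKKK
KWKKK
KKKYK
KKKKK
After op 5 paint(8,0,G):
KKKKK
KKKYY
KYKYG
KKKYG
KKKYK
KKKKK
KWKKK
KKKYK
GKKKK
After op 6 fill(1,3,W) [5 cells changed]:
KKKKK
KKKWW
KYKWG
KKKWG
KKKWK
KKKKK
KWKKK
KKKYK
GKKKK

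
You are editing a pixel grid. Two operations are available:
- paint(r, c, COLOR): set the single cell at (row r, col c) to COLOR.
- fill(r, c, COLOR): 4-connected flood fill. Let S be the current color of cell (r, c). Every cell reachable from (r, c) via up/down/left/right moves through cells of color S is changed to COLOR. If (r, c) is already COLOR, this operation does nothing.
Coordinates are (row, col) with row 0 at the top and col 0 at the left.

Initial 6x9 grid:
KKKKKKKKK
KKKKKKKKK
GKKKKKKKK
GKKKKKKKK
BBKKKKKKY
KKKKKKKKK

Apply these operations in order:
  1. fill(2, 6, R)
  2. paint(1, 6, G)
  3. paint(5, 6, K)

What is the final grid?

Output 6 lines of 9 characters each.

Answer: RRRRRRRRR
RRRRRRGRR
GRRRRRRRR
GRRRRRRRR
BBRRRRRRY
RRRRRRKRR

Derivation:
After op 1 fill(2,6,R) [49 cells changed]:
RRRRRRRRR
RRRRRRRRR
GRRRRRRRR
GRRRRRRRR
BBRRRRRRY
RRRRRRRRR
After op 2 paint(1,6,G):
RRRRRRRRR
RRRRRRGRR
GRRRRRRRR
GRRRRRRRR
BBRRRRRRY
RRRRRRRRR
After op 3 paint(5,6,K):
RRRRRRRRR
RRRRRRGRR
GRRRRRRRR
GRRRRRRRR
BBRRRRRRY
RRRRRRKRR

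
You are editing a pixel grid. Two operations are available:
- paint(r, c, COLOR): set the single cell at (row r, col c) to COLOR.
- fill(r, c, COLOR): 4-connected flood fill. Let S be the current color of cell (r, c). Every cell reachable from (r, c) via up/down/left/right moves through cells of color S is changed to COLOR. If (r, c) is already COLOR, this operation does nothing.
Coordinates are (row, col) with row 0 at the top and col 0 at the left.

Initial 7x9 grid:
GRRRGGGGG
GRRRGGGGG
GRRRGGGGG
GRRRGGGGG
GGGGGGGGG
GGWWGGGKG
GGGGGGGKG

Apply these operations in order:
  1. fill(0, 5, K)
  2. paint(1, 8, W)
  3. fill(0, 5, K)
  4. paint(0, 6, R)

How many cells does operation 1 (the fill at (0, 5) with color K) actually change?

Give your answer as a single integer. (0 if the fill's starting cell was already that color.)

Answer: 47

Derivation:
After op 1 fill(0,5,K) [47 cells changed]:
KRRRKKKKK
KRRRKKKKK
KRRRKKKKK
KRRRKKKKK
KKKKKKKKK
KKWWKKKKK
KKKKKKKKK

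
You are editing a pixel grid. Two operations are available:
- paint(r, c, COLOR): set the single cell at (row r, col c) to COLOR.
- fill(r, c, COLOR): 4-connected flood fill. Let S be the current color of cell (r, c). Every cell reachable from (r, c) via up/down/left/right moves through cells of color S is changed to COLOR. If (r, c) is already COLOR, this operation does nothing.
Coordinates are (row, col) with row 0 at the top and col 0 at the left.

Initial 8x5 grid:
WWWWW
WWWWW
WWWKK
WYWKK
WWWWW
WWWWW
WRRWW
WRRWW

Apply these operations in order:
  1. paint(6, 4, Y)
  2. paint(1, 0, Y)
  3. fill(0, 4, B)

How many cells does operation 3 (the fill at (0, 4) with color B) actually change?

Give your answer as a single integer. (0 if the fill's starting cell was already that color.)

Answer: 29

Derivation:
After op 1 paint(6,4,Y):
WWWWW
WWWWW
WWWKK
WYWKK
WWWWW
WWWWW
WRRWY
WRRWW
After op 2 paint(1,0,Y):
WWWWW
YWWWW
WWWKK
WYWKK
WWWWW
WWWWW
WRRWY
WRRWW
After op 3 fill(0,4,B) [29 cells changed]:
BBBBB
YBBBB
BBBKK
BYBKK
BBBBB
BBBBB
BRRBY
BRRBB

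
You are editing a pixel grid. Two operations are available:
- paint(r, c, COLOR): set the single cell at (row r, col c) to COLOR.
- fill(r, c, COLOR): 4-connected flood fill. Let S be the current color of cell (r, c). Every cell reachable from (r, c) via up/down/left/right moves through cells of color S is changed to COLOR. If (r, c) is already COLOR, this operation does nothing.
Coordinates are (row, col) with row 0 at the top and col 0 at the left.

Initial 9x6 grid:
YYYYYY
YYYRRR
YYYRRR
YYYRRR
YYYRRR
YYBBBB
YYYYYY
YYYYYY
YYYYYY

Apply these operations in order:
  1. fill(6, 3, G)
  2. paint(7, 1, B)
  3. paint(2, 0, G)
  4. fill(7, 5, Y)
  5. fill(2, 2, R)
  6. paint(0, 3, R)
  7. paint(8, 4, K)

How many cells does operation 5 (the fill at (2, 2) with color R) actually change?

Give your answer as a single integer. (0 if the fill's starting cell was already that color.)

Answer: 37

Derivation:
After op 1 fill(6,3,G) [38 cells changed]:
GGGGGG
GGGRRR
GGGRRR
GGGRRR
GGGRRR
GGBBBB
GGGGGG
GGGGGG
GGGGGG
After op 2 paint(7,1,B):
GGGGGG
GGGRRR
GGGRRR
GGGRRR
GGGRRR
GGBBBB
GGGGGG
GBGGGG
GGGGGG
After op 3 paint(2,0,G):
GGGGGG
GGGRRR
GGGRRR
GGGRRR
GGGRRR
GGBBBB
GGGGGG
GBGGGG
GGGGGG
After op 4 fill(7,5,Y) [37 cells changed]:
YYYYYY
YYYRRR
YYYRRR
YYYRRR
YYYRRR
YYBBBB
YYYYYY
YBYYYY
YYYYYY
After op 5 fill(2,2,R) [37 cells changed]:
RRRRRR
RRRRRR
RRRRRR
RRRRRR
RRRRRR
RRBBBB
RRRRRR
RBRRRR
RRRRRR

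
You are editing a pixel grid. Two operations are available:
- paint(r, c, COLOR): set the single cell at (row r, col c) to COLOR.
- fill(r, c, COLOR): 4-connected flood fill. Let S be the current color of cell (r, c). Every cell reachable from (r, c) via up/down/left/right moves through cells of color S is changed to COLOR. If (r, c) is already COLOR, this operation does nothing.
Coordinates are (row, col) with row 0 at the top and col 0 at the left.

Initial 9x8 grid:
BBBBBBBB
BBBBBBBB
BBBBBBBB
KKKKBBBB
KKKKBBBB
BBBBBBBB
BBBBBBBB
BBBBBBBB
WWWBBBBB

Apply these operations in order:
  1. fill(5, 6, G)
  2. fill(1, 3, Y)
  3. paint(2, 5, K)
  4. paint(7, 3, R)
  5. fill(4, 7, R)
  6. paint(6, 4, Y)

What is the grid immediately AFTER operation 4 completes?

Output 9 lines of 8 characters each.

Answer: YYYYYYYY
YYYYYYYY
YYYYYKYY
KKKKYYYY
KKKKYYYY
YYYYYYYY
YYYYYYYY
YYYRYYYY
WWWYYYYY

Derivation:
After op 1 fill(5,6,G) [61 cells changed]:
GGGGGGGG
GGGGGGGG
GGGGGGGG
KKKKGGGG
KKKKGGGG
GGGGGGGG
GGGGGGGG
GGGGGGGG
WWWGGGGG
After op 2 fill(1,3,Y) [61 cells changed]:
YYYYYYYY
YYYYYYYY
YYYYYYYY
KKKKYYYY
KKKKYYYY
YYYYYYYY
YYYYYYYY
YYYYYYYY
WWWYYYYY
After op 3 paint(2,5,K):
YYYYYYYY
YYYYYYYY
YYYYYKYY
KKKKYYYY
KKKKYYYY
YYYYYYYY
YYYYYYYY
YYYYYYYY
WWWYYYYY
After op 4 paint(7,3,R):
YYYYYYYY
YYYYYYYY
YYYYYKYY
KKKKYYYY
KKKKYYYY
YYYYYYYY
YYYYYYYY
YYYRYYYY
WWWYYYYY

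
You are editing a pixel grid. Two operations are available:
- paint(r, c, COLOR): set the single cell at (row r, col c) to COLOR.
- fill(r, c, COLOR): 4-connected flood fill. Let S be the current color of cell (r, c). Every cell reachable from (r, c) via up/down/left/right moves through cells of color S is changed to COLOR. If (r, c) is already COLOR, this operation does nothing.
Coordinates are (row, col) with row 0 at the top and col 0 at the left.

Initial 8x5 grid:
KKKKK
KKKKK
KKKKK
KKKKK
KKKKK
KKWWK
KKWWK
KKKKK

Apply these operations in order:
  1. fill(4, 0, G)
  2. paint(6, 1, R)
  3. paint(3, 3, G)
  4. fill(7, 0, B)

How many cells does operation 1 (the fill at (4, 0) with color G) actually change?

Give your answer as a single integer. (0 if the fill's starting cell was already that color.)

Answer: 36

Derivation:
After op 1 fill(4,0,G) [36 cells changed]:
GGGGG
GGGGG
GGGGG
GGGGG
GGGGG
GGWWG
GGWWG
GGGGG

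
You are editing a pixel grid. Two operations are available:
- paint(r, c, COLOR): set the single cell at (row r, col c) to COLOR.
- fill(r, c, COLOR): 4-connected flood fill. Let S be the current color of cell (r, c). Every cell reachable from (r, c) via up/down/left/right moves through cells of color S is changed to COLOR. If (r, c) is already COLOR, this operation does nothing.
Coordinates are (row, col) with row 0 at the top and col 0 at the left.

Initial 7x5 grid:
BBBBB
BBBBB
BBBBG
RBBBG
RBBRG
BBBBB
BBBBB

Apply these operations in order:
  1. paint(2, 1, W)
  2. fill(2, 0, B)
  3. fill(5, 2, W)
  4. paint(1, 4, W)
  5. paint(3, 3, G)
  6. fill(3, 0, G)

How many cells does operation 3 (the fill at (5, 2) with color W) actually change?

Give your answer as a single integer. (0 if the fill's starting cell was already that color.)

Answer: 28

Derivation:
After op 1 paint(2,1,W):
BBBBB
BBBBB
BWBBG
RBBBG
RBBRG
BBBBB
BBBBB
After op 2 fill(2,0,B) [0 cells changed]:
BBBBB
BBBBB
BWBBG
RBBBG
RBBRG
BBBBB
BBBBB
After op 3 fill(5,2,W) [28 cells changed]:
WWWWW
WWWWW
WWWWG
RWWWG
RWWRG
WWWWW
WWWWW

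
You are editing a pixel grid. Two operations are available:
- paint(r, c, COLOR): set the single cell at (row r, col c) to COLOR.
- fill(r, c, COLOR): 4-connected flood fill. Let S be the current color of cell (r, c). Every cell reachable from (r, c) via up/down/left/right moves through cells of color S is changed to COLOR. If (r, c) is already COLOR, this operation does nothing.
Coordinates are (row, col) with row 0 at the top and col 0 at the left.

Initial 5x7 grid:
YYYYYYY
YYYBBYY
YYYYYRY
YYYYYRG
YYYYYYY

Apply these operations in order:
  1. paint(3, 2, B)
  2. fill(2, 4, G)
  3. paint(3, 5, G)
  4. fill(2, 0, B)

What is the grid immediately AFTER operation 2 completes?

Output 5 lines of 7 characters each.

After op 1 paint(3,2,B):
YYYYYYY
YYYBBYY
YYYYYRY
YYBYYRG
YYYYYYY
After op 2 fill(2,4,G) [29 cells changed]:
GGGGGGG
GGGBBGG
GGGGGRG
GGBGGRG
GGGGGGG

Answer: GGGGGGG
GGGBBGG
GGGGGRG
GGBGGRG
GGGGGGG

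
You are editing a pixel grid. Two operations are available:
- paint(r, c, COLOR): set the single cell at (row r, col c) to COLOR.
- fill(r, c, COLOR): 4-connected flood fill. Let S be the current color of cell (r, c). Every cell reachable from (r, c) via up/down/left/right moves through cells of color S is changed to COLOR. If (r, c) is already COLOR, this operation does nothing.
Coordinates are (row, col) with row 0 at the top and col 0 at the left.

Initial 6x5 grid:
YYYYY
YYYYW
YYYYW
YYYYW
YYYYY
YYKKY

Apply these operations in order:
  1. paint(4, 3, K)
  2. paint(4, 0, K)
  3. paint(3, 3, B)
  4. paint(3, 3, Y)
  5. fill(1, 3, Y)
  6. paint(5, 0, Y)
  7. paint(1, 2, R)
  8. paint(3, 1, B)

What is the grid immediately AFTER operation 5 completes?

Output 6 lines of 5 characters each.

Answer: YYYYY
YYYYW
YYYYW
YYYYW
KYYKY
YYKKY

Derivation:
After op 1 paint(4,3,K):
YYYYY
YYYYW
YYYYW
YYYYW
YYYKY
YYKKY
After op 2 paint(4,0,K):
YYYYY
YYYYW
YYYYW
YYYYW
KYYKY
YYKKY
After op 3 paint(3,3,B):
YYYYY
YYYYW
YYYYW
YYYBW
KYYKY
YYKKY
After op 4 paint(3,3,Y):
YYYYY
YYYYW
YYYYW
YYYYW
KYYKY
YYKKY
After op 5 fill(1,3,Y) [0 cells changed]:
YYYYY
YYYYW
YYYYW
YYYYW
KYYKY
YYKKY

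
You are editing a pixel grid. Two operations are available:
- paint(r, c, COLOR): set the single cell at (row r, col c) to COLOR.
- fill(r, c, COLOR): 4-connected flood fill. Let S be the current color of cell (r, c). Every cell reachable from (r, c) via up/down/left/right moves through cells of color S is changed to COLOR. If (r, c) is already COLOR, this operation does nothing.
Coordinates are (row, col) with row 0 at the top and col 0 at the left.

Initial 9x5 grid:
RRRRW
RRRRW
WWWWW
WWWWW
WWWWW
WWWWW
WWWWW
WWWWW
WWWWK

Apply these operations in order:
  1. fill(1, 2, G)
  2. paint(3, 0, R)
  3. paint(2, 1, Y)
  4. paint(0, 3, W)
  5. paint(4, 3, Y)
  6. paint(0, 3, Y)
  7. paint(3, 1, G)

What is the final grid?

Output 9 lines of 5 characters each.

After op 1 fill(1,2,G) [8 cells changed]:
GGGGW
GGGGW
WWWWW
WWWWW
WWWWW
WWWWW
WWWWW
WWWWW
WWWWK
After op 2 paint(3,0,R):
GGGGW
GGGGW
WWWWW
RWWWW
WWWWW
WWWWW
WWWWW
WWWWW
WWWWK
After op 3 paint(2,1,Y):
GGGGW
GGGGW
WYWWW
RWWWW
WWWWW
WWWWW
WWWWW
WWWWW
WWWWK
After op 4 paint(0,3,W):
GGGWW
GGGGW
WYWWW
RWWWW
WWWWW
WWWWW
WWWWW
WWWWW
WWWWK
After op 5 paint(4,3,Y):
GGGWW
GGGGW
WYWWW
RWWWW
WWWYW
WWWWW
WWWWW
WWWWW
WWWWK
After op 6 paint(0,3,Y):
GGGYW
GGGGW
WYWWW
RWWWW
WWWYW
WWWWW
WWWWW
WWWWW
WWWWK
After op 7 paint(3,1,G):
GGGYW
GGGGW
WYWWW
RGWWW
WWWYW
WWWWW
WWWWW
WWWWW
WWWWK

Answer: GGGYW
GGGGW
WYWWW
RGWWW
WWWYW
WWWWW
WWWWW
WWWWW
WWWWK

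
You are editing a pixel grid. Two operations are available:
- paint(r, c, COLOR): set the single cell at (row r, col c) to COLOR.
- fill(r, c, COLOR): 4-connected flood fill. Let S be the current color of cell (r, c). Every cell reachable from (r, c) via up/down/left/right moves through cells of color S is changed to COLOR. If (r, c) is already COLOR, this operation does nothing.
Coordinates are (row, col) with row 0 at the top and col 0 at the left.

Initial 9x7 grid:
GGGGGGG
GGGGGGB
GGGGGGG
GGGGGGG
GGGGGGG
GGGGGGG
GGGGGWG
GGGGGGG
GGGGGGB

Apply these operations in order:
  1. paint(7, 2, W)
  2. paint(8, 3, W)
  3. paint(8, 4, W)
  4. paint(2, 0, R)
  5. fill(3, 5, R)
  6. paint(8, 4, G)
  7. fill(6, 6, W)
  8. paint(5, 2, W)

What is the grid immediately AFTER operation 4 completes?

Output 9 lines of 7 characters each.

After op 1 paint(7,2,W):
GGGGGGG
GGGGGGB
GGGGGGG
GGGGGGG
GGGGGGG
GGGGGGG
GGGGGWG
GGWGGGG
GGGGGGB
After op 2 paint(8,3,W):
GGGGGGG
GGGGGGB
GGGGGGG
GGGGGGG
GGGGGGG
GGGGGGG
GGGGGWG
GGWGGGG
GGGWGGB
After op 3 paint(8,4,W):
GGGGGGG
GGGGGGB
GGGGGGG
GGGGGGG
GGGGGGG
GGGGGGG
GGGGGWG
GGWGGGG
GGGWWGB
After op 4 paint(2,0,R):
GGGGGGG
GGGGGGB
RGGGGGG
GGGGGGG
GGGGGGG
GGGGGGG
GGGGGWG
GGWGGGG
GGGWWGB

Answer: GGGGGGG
GGGGGGB
RGGGGGG
GGGGGGG
GGGGGGG
GGGGGGG
GGGGGWG
GGWGGGG
GGGWWGB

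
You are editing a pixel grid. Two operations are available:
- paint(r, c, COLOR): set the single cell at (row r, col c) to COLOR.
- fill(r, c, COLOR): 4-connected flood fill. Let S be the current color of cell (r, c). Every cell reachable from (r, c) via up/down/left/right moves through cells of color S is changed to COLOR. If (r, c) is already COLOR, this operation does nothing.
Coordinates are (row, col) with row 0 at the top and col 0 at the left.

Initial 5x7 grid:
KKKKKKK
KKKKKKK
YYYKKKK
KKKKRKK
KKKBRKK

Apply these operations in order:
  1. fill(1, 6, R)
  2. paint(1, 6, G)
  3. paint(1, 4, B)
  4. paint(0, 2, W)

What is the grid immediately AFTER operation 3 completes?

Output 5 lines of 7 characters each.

After op 1 fill(1,6,R) [29 cells changed]:
RRRRRRR
RRRRRRR
YYYRRRR
RRRRRRR
RRRBRRR
After op 2 paint(1,6,G):
RRRRRRR
RRRRRRG
YYYRRRR
RRRRRRR
RRRBRRR
After op 3 paint(1,4,B):
RRRRRRR
RRRRBRG
YYYRRRR
RRRRRRR
RRRBRRR

Answer: RRRRRRR
RRRRBRG
YYYRRRR
RRRRRRR
RRRBRRR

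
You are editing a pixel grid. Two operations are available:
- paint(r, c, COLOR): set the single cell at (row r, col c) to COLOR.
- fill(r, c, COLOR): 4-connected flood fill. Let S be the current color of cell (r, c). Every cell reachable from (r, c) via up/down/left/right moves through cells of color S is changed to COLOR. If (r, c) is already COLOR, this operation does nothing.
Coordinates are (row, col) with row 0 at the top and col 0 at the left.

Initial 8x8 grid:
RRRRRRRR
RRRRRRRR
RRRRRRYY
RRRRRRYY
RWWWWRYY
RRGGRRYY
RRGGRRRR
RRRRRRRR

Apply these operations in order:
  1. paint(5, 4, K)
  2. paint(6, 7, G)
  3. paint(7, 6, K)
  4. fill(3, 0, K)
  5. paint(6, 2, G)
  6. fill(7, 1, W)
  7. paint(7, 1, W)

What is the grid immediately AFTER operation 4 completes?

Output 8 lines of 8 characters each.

Answer: KKKKKKKK
KKKKKKKK
KKKKKKYY
KKKKKKYY
KWWWWKYY
KKGGKKYY
KKGGKKKG
KKKKKKKR

Derivation:
After op 1 paint(5,4,K):
RRRRRRRR
RRRRRRRR
RRRRRRYY
RRRRRRYY
RWWWWRYY
RRGGKRYY
RRGGRRRR
RRRRRRRR
After op 2 paint(6,7,G):
RRRRRRRR
RRRRRRRR
RRRRRRYY
RRRRRRYY
RWWWWRYY
RRGGKRYY
RRGGRRRG
RRRRRRRR
After op 3 paint(7,6,K):
RRRRRRRR
RRRRRRRR
RRRRRRYY
RRRRRRYY
RWWWWRYY
RRGGKRYY
RRGGRRRG
RRRRRRKR
After op 4 fill(3,0,K) [44 cells changed]:
KKKKKKKK
KKKKKKKK
KKKKKKYY
KKKKKKYY
KWWWWKYY
KKGGKKYY
KKGGKKKG
KKKKKKKR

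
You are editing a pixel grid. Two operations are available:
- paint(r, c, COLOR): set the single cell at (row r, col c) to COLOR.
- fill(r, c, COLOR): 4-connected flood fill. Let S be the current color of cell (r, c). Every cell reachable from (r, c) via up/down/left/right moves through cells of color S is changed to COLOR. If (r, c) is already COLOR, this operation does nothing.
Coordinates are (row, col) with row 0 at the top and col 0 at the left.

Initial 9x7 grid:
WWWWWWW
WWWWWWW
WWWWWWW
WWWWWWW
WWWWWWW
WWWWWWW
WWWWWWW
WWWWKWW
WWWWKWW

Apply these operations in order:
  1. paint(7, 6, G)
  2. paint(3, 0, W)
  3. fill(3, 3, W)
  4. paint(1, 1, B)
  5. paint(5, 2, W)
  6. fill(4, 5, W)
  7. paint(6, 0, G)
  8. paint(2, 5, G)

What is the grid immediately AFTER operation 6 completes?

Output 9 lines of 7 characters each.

Answer: WWWWWWW
WBWWWWW
WWWWWWW
WWWWWWW
WWWWWWW
WWWWWWW
WWWWWWW
WWWWKWG
WWWWKWW

Derivation:
After op 1 paint(7,6,G):
WWWWWWW
WWWWWWW
WWWWWWW
WWWWWWW
WWWWWWW
WWWWWWW
WWWWWWW
WWWWKWG
WWWWKWW
After op 2 paint(3,0,W):
WWWWWWW
WWWWWWW
WWWWWWW
WWWWWWW
WWWWWWW
WWWWWWW
WWWWWWW
WWWWKWG
WWWWKWW
After op 3 fill(3,3,W) [0 cells changed]:
WWWWWWW
WWWWWWW
WWWWWWW
WWWWWWW
WWWWWWW
WWWWWWW
WWWWWWW
WWWWKWG
WWWWKWW
After op 4 paint(1,1,B):
WWWWWWW
WBWWWWW
WWWWWWW
WWWWWWW
WWWWWWW
WWWWWWW
WWWWWWW
WWWWKWG
WWWWKWW
After op 5 paint(5,2,W):
WWWWWWW
WBWWWWW
WWWWWWW
WWWWWWW
WWWWWWW
WWWWWWW
WWWWWWW
WWWWKWG
WWWWKWW
After op 6 fill(4,5,W) [0 cells changed]:
WWWWWWW
WBWWWWW
WWWWWWW
WWWWWWW
WWWWWWW
WWWWWWW
WWWWWWW
WWWWKWG
WWWWKWW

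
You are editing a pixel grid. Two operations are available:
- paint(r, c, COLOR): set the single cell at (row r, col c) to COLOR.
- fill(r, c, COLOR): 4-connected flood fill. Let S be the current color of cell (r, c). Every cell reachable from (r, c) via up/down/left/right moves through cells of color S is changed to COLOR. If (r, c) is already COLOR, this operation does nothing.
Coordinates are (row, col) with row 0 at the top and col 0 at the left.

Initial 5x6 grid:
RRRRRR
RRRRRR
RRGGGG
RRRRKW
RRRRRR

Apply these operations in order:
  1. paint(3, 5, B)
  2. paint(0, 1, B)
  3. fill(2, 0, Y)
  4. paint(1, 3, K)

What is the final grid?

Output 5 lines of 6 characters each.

Answer: YBYYYY
YYYKYY
YYGGGG
YYYYKB
YYYYYY

Derivation:
After op 1 paint(3,5,B):
RRRRRR
RRRRRR
RRGGGG
RRRRKB
RRRRRR
After op 2 paint(0,1,B):
RBRRRR
RRRRRR
RRGGGG
RRRRKB
RRRRRR
After op 3 fill(2,0,Y) [23 cells changed]:
YBYYYY
YYYYYY
YYGGGG
YYYYKB
YYYYYY
After op 4 paint(1,3,K):
YBYYYY
YYYKYY
YYGGGG
YYYYKB
YYYYYY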